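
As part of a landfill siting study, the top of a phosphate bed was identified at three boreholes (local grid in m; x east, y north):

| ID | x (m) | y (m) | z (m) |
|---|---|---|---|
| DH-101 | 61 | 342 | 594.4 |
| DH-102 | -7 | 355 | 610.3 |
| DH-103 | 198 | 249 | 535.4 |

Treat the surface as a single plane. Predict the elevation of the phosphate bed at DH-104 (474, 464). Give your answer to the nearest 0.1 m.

Let the plane be z = a·x + b·y + c.
DH-102−DH-101: −68a + 13b = 15.9;  DH-103−DH-101: 137a − 93b = −59.
Solving gives a = −0.15666, b = 0.40363.
Then c = 594.4 − a·61 − b·342 = 465.91.
At (474, 464): z = −74.3 + 187.3 + 465.91 = 578.9 m.

578.9 m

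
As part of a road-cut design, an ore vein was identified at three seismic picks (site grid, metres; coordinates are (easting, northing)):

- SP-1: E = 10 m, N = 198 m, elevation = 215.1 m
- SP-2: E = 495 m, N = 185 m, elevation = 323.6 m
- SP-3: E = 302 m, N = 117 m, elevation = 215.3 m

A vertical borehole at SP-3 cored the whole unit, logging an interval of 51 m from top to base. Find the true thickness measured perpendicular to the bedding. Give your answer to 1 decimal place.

37.5 m

Let the plane be z = a·E + b·N + c.
SP-2−SP-1: 485a − 13b = 108.5;  SP-3−SP-1: 292a − 81b = 0.2.
Solving gives a = 0.24757, b = 0.88999.
|∇z| = √(a²+b²) = 0.92379, so dip δ = arctan(0.92379) = 42.73°.
True thickness = vertical thickness × cos δ = 51 × cos 42.73° = 37.5 m.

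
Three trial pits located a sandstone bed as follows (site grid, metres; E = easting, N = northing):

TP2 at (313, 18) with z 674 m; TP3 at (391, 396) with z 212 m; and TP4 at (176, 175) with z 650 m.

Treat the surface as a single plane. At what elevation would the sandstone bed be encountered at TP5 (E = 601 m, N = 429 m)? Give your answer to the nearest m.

-30 m

Two edge vectors: TP2→TP3 = (78, 378, -462), TP2→TP4 = (-137, 157, -24).
Normal n = (TP2→TP3) × (TP2→TP4) = (63462, 65166, 64032).
So ∂z/∂E = −n_x/n_z = −0.99110 and ∂z/∂N = −n_y/n_z = −1.01771.
Intercept c from TP2: 674 + 310.21 + 18.32 = 1002.53.
At (601, 429): z = −595.7 − 436.6 + 1002.53 = -29.7 m.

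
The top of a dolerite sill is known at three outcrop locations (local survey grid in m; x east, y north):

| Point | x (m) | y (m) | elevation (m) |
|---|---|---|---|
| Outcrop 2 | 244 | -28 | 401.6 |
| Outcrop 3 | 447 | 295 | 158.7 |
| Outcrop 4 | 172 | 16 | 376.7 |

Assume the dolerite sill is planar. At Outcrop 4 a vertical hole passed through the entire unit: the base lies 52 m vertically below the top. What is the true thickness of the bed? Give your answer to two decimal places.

42.50 m

Let the plane be z = a·x + b·y + c.
Outcrop 3−Outcrop 2: 203a + 323b = −242.9;  Outcrop 4−Outcrop 2: −72a + 44b = −24.9.
Solving gives a = −0.08217, b = −0.70037.
|∇z| = √(a²+b²) = 0.70517, so dip δ = arctan(0.70517) = 35.19°.
True thickness = vertical thickness × cos δ = 52 × cos 35.19° = 42.50 m.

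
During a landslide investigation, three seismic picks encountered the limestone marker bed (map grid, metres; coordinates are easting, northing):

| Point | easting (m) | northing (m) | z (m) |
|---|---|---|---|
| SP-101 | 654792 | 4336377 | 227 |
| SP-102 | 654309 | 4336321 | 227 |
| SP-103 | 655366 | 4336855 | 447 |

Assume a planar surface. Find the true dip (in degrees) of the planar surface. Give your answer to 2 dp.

Let the plane be z = a·easting + b·northing + c.
SP-102−SP-101: −483a − 56b = 0;  SP-103−SP-101: 574a + 478b = 220.
Solving gives a = −0.06199, b = 0.53470.
Gradient magnitude |∇z| = √(a² + b²) = √(0.00384 + 0.28590) = 0.53828.
True dip = arctan(0.53828) = 28.29°, dipping toward S (azimuth ≈ 173°).

28.29°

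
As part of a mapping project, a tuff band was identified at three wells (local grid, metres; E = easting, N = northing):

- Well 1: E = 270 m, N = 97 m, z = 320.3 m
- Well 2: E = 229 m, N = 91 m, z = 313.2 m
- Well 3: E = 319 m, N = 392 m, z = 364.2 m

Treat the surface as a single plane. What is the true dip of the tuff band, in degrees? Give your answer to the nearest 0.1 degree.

Let the plane be z = a·E + b·N + c.
Well 2−Well 1: −41a − 6b = −7.1;  Well 3−Well 1: 49a + 295b = 43.9.
Solving gives a = 0.15516, b = 0.12304.
Gradient magnitude |∇z| = √(a² + b²) = √(0.02408 + 0.01514) = 0.19803.
True dip = arctan(0.19803) = 11.2°, dipping toward SW (azimuth ≈ 232°).

11.2°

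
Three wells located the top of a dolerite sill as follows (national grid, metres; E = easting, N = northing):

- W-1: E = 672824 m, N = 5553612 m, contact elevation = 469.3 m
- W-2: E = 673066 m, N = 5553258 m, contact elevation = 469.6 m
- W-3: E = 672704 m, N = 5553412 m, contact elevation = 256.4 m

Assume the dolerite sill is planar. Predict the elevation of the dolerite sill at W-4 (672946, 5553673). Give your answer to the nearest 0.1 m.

Let the plane be z = a·E + b·N + c.
W-2−W-1: 242a − 354b = 0.3;  W-3−W-1: −120a − 200b = −212.9.
Solving gives a = 0.829958187, b = 0.566525088.
Then c = 469.3 − a·672824 − b·5553612 = −3704207.01.
At (672946, 5553673): z = 558517.0 + 3146295.1 − 3704207.01 = 605.1 m.

605.1 m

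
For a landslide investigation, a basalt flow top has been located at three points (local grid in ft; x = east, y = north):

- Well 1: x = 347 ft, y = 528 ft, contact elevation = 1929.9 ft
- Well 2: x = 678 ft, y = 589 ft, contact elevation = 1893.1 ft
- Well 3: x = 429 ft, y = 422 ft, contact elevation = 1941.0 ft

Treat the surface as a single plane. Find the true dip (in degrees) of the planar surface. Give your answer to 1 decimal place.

10.5°

Two edge vectors: Well 1→Well 2 = (331, 61, -36.8), Well 1→Well 3 = (82, -106, 11.1).
Normal n = (Well 1→Well 2) × (Well 1→Well 3) = (-3223.7, -6691.7, -40088).
So ∂z/∂x = −n_x/n_z = −0.08042 and ∂z/∂y = −n_y/n_z = −0.16693.
Gradient magnitude |∇z| = √(a² + b²) = √(0.00647 + 0.02786) = 0.18529.
True dip = arctan(0.18529) = 10.5°, dipping toward NNE (azimuth ≈ 026°).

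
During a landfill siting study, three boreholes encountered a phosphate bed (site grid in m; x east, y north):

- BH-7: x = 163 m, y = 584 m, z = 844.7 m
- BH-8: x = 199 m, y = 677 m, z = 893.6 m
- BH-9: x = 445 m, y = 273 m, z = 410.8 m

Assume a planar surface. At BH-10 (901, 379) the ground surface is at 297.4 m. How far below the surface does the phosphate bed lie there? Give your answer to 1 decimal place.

Let the plane be z = a·x + b·y + c.
BH-8−BH-7: 36a + 93b = 48.9;  BH-9−BH-7: 282a − 311b = −433.9.
Solving gives a = −0.67193, b = 0.78591.
Then c = 844.7 − a·163 − b·584 = 495.25.
At (901, 379): z_contact = −605.40 + 297.86 + 495.25 = 187.71 m.
Depth below ground = 297.4 − 187.71 = 109.7 m.

109.7 m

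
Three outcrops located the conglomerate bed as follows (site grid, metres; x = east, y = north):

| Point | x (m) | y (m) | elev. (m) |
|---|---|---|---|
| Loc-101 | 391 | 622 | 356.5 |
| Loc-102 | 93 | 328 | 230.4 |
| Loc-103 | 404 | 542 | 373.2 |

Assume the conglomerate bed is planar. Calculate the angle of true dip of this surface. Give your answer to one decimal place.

Let the plane be z = a·x + b·y + c.
Loc-102−Loc-101: −298a − 294b = −126.1;  Loc-103−Loc-101: 13a − 80b = 16.7.
Solving gives a = 0.54218, b = −0.12065.
Gradient magnitude |∇z| = √(a² + b²) = √(0.29396 + 0.01456) = 0.55544.
True dip = arctan(0.55544) = 29.0°, dipping toward WNW (azimuth ≈ 283°).

29.0°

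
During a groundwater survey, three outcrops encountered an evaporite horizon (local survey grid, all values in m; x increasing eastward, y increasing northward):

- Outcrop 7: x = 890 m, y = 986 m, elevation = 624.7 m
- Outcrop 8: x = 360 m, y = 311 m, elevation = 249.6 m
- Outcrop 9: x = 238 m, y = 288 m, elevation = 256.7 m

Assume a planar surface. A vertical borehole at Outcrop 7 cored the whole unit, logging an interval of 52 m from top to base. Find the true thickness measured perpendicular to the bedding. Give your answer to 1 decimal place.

42.0 m

Let the plane be z = a·x + b·y + c.
Outcrop 8−Outcrop 7: −530a − 675b = −375.1;  Outcrop 9−Outcrop 7: −652a − 698b = −368.
Solving gives a = −0.19127, b = 0.70589.
|∇z| = √(a²+b²) = 0.73135, so dip δ = arctan(0.73135) = 36.18°.
True thickness = vertical thickness × cos δ = 52 × cos 36.18° = 42.0 m.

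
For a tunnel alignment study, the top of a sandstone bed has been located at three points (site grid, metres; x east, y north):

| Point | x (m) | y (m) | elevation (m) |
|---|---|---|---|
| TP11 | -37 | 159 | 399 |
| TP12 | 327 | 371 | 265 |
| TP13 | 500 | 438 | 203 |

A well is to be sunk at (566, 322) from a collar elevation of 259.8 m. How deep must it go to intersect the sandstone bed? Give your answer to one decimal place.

Two edge vectors: TP11→TP12 = (364, 212, -134), TP11→TP13 = (537, 279, -196).
Normal n = (TP11→TP12) × (TP11→TP13) = (-4166, -614, -12288).
So ∂z/∂x = −n_x/n_z = −0.33903 and ∂z/∂y = −n_y/n_z = −0.04997.
Intercept c from TP11: 399 − 12.54 + 7.94 = 394.40.
At (566, 322): z_contact = −191.89 − 16.09 + 394.40 = 186.42 m.
Depth below ground = 259.8 − 186.42 = 73.4 m.

73.4 m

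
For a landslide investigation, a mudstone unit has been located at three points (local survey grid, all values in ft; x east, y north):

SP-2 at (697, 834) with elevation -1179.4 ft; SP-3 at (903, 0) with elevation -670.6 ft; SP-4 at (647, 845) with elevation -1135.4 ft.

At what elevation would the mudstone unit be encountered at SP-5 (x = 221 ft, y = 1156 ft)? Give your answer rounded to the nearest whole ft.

-951 ft

Two edge vectors: SP-2→SP-3 = (206, -834, 508.8), SP-2→SP-4 = (-50, 11, 44).
Normal n = (SP-2→SP-3) × (SP-2→SP-4) = (-42292.8, -34504, -39434).
So ∂z/∂x = −n_x/n_z = −1.07250 and ∂z/∂y = −n_y/n_z = −0.87498.
Intercept c from SP-2: -1179.4 + 747.53 + 729.73 = 297.86.
At (221, 1156): z = −237.0 − 1011.5 + 297.86 = -950.6 ft.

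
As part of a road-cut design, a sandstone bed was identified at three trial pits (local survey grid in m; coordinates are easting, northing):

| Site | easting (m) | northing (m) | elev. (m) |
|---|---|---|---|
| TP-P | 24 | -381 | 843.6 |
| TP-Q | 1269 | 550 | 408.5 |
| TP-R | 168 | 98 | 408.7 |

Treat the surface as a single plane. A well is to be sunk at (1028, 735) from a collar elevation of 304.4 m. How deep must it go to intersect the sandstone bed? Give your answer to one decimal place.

189.9 m

Let the plane be z = a·easting + b·northing + c.
TP-Q−TP-P: 1245a + 931b = −435.1;  TP-R−TP-P: 144a + 479b = −434.9.
Solving gives a = 0.425012, b = −1.035703.
Then c = 843.6 − a·24 − b·-381 = 438.80.
At (1028, 735): z_contact = 436.91 − 761.24 + 438.80 = 114.47 m.
Depth below ground = 304.4 − 114.47 = 189.9 m.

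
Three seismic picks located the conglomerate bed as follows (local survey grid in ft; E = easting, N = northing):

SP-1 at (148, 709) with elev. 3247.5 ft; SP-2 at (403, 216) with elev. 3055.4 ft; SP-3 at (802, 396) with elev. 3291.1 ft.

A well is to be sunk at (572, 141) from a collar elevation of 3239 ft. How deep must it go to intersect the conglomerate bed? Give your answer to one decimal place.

Let the plane be z = a·E + b·N + c.
SP-2−SP-1: 255a − 493b = −192.1;  SP-3−SP-1: 654a − 313b = 43.6.
Solving gives a = 0.33644, b = 0.56367.
Then c = 3247.5 − a·148 − b·709 = 2798.06.
At (572, 141): z_contact = 192.44 + 79.48 + 2798.06 = 3069.98 ft.
Depth below ground = 3239 − 3069.98 = 169.0 ft.

169.0 ft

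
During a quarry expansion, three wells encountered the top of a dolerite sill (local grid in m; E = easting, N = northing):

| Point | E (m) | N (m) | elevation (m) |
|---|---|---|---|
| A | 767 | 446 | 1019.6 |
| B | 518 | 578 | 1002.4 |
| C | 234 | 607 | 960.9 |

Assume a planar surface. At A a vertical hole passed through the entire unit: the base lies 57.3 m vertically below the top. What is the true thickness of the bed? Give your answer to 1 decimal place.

55.7 m

Two edge vectors: A→B = (-249, 132, -17.2), A→C = (-533, 161, -58.7).
Normal n = (A→B) × (A→C) = (-4979.2, -5448.7, 30267).
So ∂z/∂E = −n_x/n_z = 0.16451 and ∂z/∂N = −n_y/n_z = 0.18002.
|∇z| = √(a²+b²) = 0.24387, so dip δ = arctan(0.24387) = 13.71°.
True thickness = vertical thickness × cos δ = 57.3 × cos 13.71° = 55.7 m.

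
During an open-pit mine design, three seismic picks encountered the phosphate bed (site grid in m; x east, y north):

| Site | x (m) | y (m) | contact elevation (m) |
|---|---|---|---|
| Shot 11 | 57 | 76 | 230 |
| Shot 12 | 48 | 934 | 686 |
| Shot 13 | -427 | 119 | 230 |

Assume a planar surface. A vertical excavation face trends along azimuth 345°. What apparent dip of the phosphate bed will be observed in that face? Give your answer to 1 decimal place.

26.6°

Let the plane be z = a·x + b·y + c.
Shot 12−Shot 11: −9a + 858b = 456;  Shot 13−Shot 11: −484a + 43b = 0.
Solving gives a = 0.04726, b = 0.53196.
Unit vector along 345° is (sin 345°, cos 345°) = (-0.2588, 0.9659).
Slope in that direction = a·(-0.2588) + b·(0.9659) = 0.50161.
Apparent dip = arctan|0.50161| = 26.6° (true dip is 28.1°, so apparent ≤ true as expected).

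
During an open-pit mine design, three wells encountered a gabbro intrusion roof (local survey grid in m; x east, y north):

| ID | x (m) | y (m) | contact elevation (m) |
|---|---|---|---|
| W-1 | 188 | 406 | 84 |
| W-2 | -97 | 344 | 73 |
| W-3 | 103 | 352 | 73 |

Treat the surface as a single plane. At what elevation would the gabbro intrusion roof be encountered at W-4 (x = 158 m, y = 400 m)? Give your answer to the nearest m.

83 m

Let the plane be z = a·x + b·y + c.
W-2−W-1: −285a − 62b = −11;  W-3−W-1: −85a − 54b = −11.
Solving gives a = −0.00870, b = 0.21739.
Then c = 84 − a·188 − b·406 = −2.63.
At (158, 400): z = −1.4 + 87.0 − 2.63 = 83.0 m.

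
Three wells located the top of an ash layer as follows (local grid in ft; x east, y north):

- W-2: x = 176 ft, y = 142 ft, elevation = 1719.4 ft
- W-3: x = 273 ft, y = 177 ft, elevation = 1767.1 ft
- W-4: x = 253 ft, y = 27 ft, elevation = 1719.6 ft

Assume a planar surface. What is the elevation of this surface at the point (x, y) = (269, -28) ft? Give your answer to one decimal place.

Let the plane be z = a·x + b·y + c.
W-3−W-2: 97a + 35b = 47.7;  W-4−W-2: 77a − 115b = 0.2.
Solving gives a = 0.39657, b = 0.26379.
Then c = 1719.4 − a·176 − b·142 = 1612.15.
At (269, -28): z = 106.7 − 7.4 + 1612.15 = 1711.4 ft.

1711.4 ft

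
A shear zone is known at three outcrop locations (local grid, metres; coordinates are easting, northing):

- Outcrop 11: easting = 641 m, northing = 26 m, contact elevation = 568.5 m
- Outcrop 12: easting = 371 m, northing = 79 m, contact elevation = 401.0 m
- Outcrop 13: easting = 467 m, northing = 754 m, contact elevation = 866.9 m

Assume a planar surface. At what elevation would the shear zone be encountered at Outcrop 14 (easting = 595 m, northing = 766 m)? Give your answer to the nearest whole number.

Two edge vectors: Outcrop 11→Outcrop 12 = (-270, 53, -167.5), Outcrop 11→Outcrop 13 = (-174, 728, 298.4).
Normal n = (Outcrop 11→Outcrop 12) × (Outcrop 11→Outcrop 13) = (137755.2, 109713, -187338).
So ∂z/∂easting = −n_x/n_z = 0.73533 and ∂z/∂northing = −n_y/n_z = 0.58564.
Intercept c from Outcrop 11: 568.5 − 471.35 − 15.23 = 81.93.
At (595, 766): z = 437.5 + 448.6 + 81.93 = 968.0 m.

968 m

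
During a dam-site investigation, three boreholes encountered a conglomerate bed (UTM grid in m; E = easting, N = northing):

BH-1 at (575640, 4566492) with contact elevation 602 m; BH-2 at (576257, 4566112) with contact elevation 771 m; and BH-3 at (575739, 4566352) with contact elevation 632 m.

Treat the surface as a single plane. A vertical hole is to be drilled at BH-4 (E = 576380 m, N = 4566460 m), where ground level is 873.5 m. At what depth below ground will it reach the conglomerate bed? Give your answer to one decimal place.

Two edge vectors: BH-1→BH-2 = (617, -380, 169), BH-1→BH-3 = (99, -140, 30).
Normal n = (BH-1→BH-2) × (BH-1→BH-3) = (12260, -1779, -48760).
So ∂z/∂E = −n_x/n_z = 0.251435603 and ∂z/∂N = −n_y/n_z = −0.036484824.
Intercept c from BH-1: 602 − 144736.39 + 166607.66 = 22473.26.
At (576380, 4566460): z_contact = 144922.45 − 166606.49 + 22473.26 = 789.23 m.
Depth below ground = 873.5 − 789.23 = 84.3 m.

84.3 m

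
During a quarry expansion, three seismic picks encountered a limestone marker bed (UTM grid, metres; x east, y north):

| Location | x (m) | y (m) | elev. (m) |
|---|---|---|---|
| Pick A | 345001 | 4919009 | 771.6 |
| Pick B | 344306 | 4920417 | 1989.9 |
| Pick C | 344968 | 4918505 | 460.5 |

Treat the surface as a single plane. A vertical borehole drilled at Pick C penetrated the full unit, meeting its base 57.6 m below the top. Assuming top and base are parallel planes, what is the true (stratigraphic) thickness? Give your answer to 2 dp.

45.33 m

Two edge vectors: Pick A→Pick B = (-695, 1408, 1218.3), Pick A→Pick C = (-33, -504, -311.1).
Normal n = (Pick A→Pick B) × (Pick A→Pick C) = (175994.4, -256418.4, 396744).
So ∂z/∂x = −n_x/n_z = −0.44360 and ∂z/∂y = −n_y/n_z = 0.64631.
|∇z| = √(a²+b²) = 0.78389, so dip δ = arctan(0.78389) = 38.09°.
True thickness = vertical thickness × cos δ = 57.6 × cos 38.09° = 45.33 m.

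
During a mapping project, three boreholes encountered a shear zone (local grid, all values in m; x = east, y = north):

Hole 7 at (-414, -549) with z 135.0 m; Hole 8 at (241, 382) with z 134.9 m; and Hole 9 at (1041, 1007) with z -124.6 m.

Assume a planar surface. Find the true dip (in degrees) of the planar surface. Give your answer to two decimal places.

41.36°

Let the plane be z = a·x + b·y + c.
Hole 8−Hole 7: 655a + 931b = −0.1;  Hole 9−Hole 7: 1455a + 1556b = −259.6.
Solving gives a = −0.72008, b = 0.50650.
Gradient magnitude |∇z| = √(a² + b²) = √(0.51851 + 0.25654) = 0.88037.
True dip = arctan(0.88037) = 41.36°, dipping toward SE (azimuth ≈ 125°).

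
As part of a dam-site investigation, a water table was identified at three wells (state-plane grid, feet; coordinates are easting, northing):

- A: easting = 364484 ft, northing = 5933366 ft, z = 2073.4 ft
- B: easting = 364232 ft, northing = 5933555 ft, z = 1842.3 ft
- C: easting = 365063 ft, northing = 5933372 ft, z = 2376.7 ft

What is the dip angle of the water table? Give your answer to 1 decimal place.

Let the plane be z = a·easting + b·northing + c.
B−A: −252a + 189b = −231.1;  C−A: 579a + 6b = 303.3.
Solving gives a = 0.52919, b = −0.51716.
Gradient magnitude |∇z| = √(a² + b²) = √(0.28005 + 0.26745) = 0.73993.
True dip = arctan(0.73993) = 36.5°, dipping toward NW (azimuth ≈ 314°).

36.5°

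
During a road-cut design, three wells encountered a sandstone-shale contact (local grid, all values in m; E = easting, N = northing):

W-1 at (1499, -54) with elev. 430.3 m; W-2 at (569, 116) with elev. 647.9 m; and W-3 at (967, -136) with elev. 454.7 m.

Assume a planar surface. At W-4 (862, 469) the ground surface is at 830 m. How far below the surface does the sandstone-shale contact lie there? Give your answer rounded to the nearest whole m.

Let the plane be z = a·E + b·N + c.
W-2−W-1: −930a + 170b = 217.6;  W-3−W-1: −532a − 82b = 24.4.
Solving gives a = −0.13192, b = 0.55832.
Then c = 430.3 − a·1499 − b·-54 = 658.20.
At (862, 469): z_contact = −113.7 + 261.8 + 658.20 = 806.3 m.
Depth below ground = 830 − 806.3 = 24 m.

24 m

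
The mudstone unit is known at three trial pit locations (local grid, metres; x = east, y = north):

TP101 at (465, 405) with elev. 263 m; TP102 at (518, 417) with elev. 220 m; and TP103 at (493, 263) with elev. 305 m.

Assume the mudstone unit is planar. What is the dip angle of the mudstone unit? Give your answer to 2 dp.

39.88°

Let the plane be z = a·x + b·y + c.
TP102−TP101: 53a + 12b = −43;  TP103−TP101: 28a − 142b = 42.
Solving gives a = −0.71254, b = −0.43628.
Gradient magnitude |∇z| = √(a² + b²) = √(0.50772 + 0.19034) = 0.83549.
True dip = arctan(0.83549) = 39.88°, dipping toward ENE (azimuth ≈ 059°).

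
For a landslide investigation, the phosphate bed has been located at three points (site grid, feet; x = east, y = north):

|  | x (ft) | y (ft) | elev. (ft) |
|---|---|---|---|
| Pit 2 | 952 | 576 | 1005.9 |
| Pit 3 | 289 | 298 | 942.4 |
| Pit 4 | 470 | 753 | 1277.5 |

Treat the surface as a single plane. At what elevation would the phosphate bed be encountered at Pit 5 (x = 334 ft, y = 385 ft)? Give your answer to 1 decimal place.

Let the plane be z = a·x + b·y + c.
Pit 3−Pit 2: −663a − 278b = −63.5;  Pit 4−Pit 2: −482a + 177b = 271.6.
Solving gives a = −0.25568, b = 0.83820.
Then c = 1005.9 − a·952 − b·576 = 766.51.
At (334, 385): z = −85.4 + 322.7 + 766.51 = 1003.8 ft.

1003.8 ft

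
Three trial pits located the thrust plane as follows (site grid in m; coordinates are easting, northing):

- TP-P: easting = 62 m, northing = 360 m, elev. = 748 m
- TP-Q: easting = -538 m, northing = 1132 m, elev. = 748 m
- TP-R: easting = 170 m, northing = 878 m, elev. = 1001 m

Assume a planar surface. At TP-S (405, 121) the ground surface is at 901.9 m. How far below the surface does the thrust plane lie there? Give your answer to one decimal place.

Let the plane be z = a·easting + b·northing + c.
TP-Q−TP-P: −600a + 772b = 0;  TP-R−TP-P: 108a + 518b = 253.
Solving gives a = 0.495505, b = 0.385107.
Then c = 748 − a·62 − b·360 = 578.64.
At (405, 121): z_contact = 200.68 + 46.60 + 578.64 = 825.92 m.
Depth below ground = 901.9 − 825.92 = 76.0 m.

76.0 m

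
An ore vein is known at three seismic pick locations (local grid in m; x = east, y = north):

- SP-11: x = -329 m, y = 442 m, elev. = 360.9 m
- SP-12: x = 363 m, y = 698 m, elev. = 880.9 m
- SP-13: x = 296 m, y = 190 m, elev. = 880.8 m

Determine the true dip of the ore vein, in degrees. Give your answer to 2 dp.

Two edge vectors: SP-11→SP-12 = (692, 256, 520), SP-11→SP-13 = (625, -252, 519.9).
Normal n = (SP-11→SP-12) × (SP-11→SP-13) = (264134.4, -34770.8, -334384).
So ∂z/∂x = −n_x/n_z = 0.78991 and ∂z/∂y = −n_y/n_z = −0.10398.
Gradient magnitude |∇z| = √(a² + b²) = √(0.62396 + 0.01081) = 0.79673.
True dip = arctan(0.79673) = 38.55°, dipping toward W (azimuth ≈ 277°).

38.55°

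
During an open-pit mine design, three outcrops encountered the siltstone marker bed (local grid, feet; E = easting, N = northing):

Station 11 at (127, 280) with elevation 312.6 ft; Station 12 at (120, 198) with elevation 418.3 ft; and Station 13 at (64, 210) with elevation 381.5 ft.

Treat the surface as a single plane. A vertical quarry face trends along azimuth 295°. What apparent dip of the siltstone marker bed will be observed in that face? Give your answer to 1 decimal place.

41.9°

Two edge vectors: Station 11→Station 12 = (-7, -82, 105.7), Station 11→Station 13 = (-63, -70, 68.9).
Normal n = (Station 11→Station 12) × (Station 11→Station 13) = (1749.2, -6176.8, -4676).
So ∂z/∂E = −n_x/n_z = 0.37408 and ∂z/∂N = −n_y/n_z = −1.32096.
Unit vector along 295° is (sin 295°, cos 295°) = (-0.9063, 0.4226).
Slope in that direction = a·(-0.9063) + b·(0.4226) = −0.89729.
Apparent dip = arctan|0.89729| = 41.9° (true dip is 53.9°, so apparent ≤ true as expected).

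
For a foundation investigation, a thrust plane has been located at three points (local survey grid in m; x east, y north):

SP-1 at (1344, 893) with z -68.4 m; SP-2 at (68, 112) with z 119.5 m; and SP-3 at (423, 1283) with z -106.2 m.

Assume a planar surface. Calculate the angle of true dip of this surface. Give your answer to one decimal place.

10.5°

Two edge vectors: SP-1→SP-2 = (-1276, -781, 187.9), SP-1→SP-3 = (-921, 390, -37.8).
Normal n = (SP-1→SP-2) × (SP-1→SP-3) = (-43759.2, -221288.7, -1216941).
So ∂z/∂x = −n_x/n_z = −0.03596 and ∂z/∂y = −n_y/n_z = −0.18184.
Gradient magnitude |∇z| = √(a² + b²) = √(0.00129 + 0.03307) = 0.18536.
True dip = arctan(0.18536) = 10.5°, dipping toward N (azimuth ≈ 011°).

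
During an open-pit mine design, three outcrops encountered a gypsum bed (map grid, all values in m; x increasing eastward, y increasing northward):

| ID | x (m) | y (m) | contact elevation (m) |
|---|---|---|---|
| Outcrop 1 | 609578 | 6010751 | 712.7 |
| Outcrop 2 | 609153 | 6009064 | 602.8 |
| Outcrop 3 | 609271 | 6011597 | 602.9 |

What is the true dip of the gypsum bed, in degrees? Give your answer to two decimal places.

17.61°

Two edge vectors: Outcrop 1→Outcrop 2 = (-425, -1687, -109.9), Outcrop 1→Outcrop 3 = (-307, 846, -109.8).
Normal n = (Outcrop 1→Outcrop 2) × (Outcrop 1→Outcrop 3) = (278208, -12925.7, -877459).
So ∂z/∂x = −n_x/n_z = 0.31706 and ∂z/∂y = −n_y/n_z = −0.01473.
Gradient magnitude |∇z| = √(a² + b²) = √(0.10053 + 0.00022) = 0.31740.
True dip = arctan(0.31740) = 17.61°, dipping toward W (azimuth ≈ 273°).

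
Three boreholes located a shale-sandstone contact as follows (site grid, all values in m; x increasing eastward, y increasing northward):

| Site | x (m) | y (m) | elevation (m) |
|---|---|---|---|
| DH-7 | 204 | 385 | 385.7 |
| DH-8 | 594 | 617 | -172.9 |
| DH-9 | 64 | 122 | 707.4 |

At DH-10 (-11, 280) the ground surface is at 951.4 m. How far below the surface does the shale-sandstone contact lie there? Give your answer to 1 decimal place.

Two edge vectors: DH-7→DH-8 = (390, 232, -558.6), DH-7→DH-9 = (-140, -263, 321.7).
Normal n = (DH-7→DH-8) × (DH-7→DH-9) = (-72277.4, -47259, -70090).
So ∂z/∂x = −n_x/n_z = −1.03121 and ∂z/∂y = −n_y/n_z = −0.67426.
Intercept c from DH-7: 385.7 + 210.37 + 259.59 = 855.66.
At (-11, 280): z_contact = 11.34 − 188.79 + 855.66 = 678.21 m.
Depth below ground = 951.4 − 678.21 = 273.2 m.

273.2 m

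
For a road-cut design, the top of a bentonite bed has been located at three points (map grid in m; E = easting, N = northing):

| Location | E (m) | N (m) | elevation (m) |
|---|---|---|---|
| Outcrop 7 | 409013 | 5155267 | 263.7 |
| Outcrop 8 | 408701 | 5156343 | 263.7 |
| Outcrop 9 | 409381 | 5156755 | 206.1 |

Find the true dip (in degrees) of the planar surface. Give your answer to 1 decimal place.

Let the plane be z = a·E + b·N + c.
Outcrop 8−Outcrop 7: −312a + 1076b = 0;  Outcrop 9−Outcrop 7: 368a + 1488b = −57.6.
Solving gives a = −0.07205, b = −0.02089.
Gradient magnitude |∇z| = √(a² + b²) = √(0.00519 + 0.00044) = 0.07502.
True dip = arctan(0.07502) = 4.3°, dipping toward ENE (azimuth ≈ 074°).

4.3°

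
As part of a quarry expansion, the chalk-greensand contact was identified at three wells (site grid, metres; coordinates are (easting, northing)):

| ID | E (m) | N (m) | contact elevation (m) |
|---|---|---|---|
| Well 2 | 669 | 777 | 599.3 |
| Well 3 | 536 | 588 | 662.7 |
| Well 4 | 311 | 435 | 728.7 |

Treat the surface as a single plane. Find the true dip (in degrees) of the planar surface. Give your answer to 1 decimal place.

Two edge vectors: Well 2→Well 3 = (-133, -189, 63.4), Well 2→Well 4 = (-358, -342, 129.4).
Normal n = (Well 2→Well 3) × (Well 2→Well 4) = (-2773.8, -5487, -22176).
So ∂z/∂E = −n_x/n_z = −0.12508 and ∂z/∂N = −n_y/n_z = −0.24743.
Gradient magnitude |∇z| = √(a² + b²) = √(0.01565 + 0.06122) = 0.27725.
True dip = arctan(0.27725) = 15.5°, dipping toward NNE (azimuth ≈ 027°).

15.5°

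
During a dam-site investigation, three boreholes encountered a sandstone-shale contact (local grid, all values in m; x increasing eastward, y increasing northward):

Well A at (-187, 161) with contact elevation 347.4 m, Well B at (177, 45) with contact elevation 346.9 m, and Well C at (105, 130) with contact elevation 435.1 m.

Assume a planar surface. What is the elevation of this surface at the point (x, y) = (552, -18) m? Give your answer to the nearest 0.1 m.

426.6 m

Let the plane be z = a·x + b·y + c.
Well B−Well A: 364a − 116b = −0.5;  Well C−Well A: 292a − 31b = 87.7.
Solving gives a = 0.45107, b = 1.41973.
Then c = 347.4 − a·-187 − b·161 = 203.17.
At (552, -18): z = 249.0 − 25.6 + 203.17 = 426.6 m.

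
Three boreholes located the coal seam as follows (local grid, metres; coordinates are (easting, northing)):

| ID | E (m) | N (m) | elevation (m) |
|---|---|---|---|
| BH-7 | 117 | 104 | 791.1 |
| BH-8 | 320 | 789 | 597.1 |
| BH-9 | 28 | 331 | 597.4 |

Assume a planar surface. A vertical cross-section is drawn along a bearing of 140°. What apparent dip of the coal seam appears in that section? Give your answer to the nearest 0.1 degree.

Let the plane be z = a·E + b·N + c.
BH-8−BH-7: 203a + 685b = −194;  BH-9−BH-7: −89a + 227b = −193.7.
Solving gives a = 0.82812, b = −0.52862.
Unit vector along 140° is (sin 140°, cos 140°) = (0.6428, -0.7660).
Slope in that direction = a·(0.6428) + b·(-0.7660) = 0.93725.
Apparent dip = arctan|0.93725| = 43.1° (true dip is 44.5°, so apparent ≤ true as expected).

43.1°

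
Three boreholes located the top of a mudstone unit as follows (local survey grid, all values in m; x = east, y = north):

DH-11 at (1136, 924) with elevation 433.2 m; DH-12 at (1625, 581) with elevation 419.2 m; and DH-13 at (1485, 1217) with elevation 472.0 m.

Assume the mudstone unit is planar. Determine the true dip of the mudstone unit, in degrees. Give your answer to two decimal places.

5.55°

Let the plane be z = a·x + b·y + c.
DH-12−DH-11: 489a − 343b = −14;  DH-13−DH-11: 349a + 293b = 38.8.
Solving gives a = 0.03501, b = 0.09072.
Gradient magnitude |∇z| = √(a² + b²) = √(0.00123 + 0.00823) = 0.09724.
True dip = arctan(0.09724) = 5.55°, dipping toward SSW (azimuth ≈ 201°).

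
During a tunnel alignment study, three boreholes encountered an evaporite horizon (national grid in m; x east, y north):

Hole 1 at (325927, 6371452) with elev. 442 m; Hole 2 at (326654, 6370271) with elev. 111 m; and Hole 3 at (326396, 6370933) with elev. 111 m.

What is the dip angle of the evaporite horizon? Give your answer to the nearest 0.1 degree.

Two edge vectors: Hole 1→Hole 2 = (727, -1181, -331), Hole 1→Hole 3 = (469, -519, -331).
Normal n = (Hole 1→Hole 2) × (Hole 1→Hole 3) = (219122, 85398, 176576).
So ∂z/∂x = −n_x/n_z = −1.24095 and ∂z/∂y = −n_y/n_z = −0.48363.
Gradient magnitude |∇z| = √(a² + b²) = √(1.53996 + 0.23390) = 1.33186.
True dip = arctan(1.33186) = 53.1°, dipping toward ENE (azimuth ≈ 069°).

53.1°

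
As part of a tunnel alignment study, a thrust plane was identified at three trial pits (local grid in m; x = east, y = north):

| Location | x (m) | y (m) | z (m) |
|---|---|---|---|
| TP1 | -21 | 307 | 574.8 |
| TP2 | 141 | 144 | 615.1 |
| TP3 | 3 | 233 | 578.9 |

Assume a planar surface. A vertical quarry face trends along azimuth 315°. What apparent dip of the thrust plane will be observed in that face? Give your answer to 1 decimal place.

10.0°

Let the plane be z = a·x + b·y + c.
TP2−TP1: 162a − 163b = 40.3;  TP3−TP1: 24a − 74b = 4.1.
Solving gives a = 0.28652, b = 0.03752.
Unit vector along 315° is (sin 315°, cos 315°) = (-0.7071, 0.7071).
Slope in that direction = a·(-0.7071) + b·(0.7071) = −0.17607.
Apparent dip = arctan|0.17607| = 10.0° (true dip is 16.1°, so apparent ≤ true as expected).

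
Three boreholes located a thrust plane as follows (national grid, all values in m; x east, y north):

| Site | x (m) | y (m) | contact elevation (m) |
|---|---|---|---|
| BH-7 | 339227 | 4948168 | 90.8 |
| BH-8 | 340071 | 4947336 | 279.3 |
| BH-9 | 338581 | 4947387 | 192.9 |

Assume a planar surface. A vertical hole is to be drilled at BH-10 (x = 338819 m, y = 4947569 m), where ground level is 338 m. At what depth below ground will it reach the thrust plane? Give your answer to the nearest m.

Let the plane be z = a·x + b·y + c.
BH-8−BH-7: 844a − 832b = 188.5;  BH-9−BH-7: −646a − 781b = 102.1.
Solving gives a = 0.05203863, b = −0.17377331.
Then c = 90.8 − a·339227 − b·4948168 = 842297.43.
At (338819, 4947569): z_contact = 17631.7 − 859755.4 + 842297.43 = 173.7 m.
Depth below ground = 338 − 173.7 = 164 m.

164 m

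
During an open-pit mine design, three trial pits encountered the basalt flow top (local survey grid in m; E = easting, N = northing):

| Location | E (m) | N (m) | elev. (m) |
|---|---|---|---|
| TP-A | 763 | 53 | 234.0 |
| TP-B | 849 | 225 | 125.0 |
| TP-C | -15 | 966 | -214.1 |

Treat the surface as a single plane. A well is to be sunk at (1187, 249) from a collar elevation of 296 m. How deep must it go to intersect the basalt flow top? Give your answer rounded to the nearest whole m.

Let the plane be z = a·E + b·N + c.
TP-B−TP-A: 86a + 172b = −109;  TP-C−TP-A: −778a + 913b = −448.1.
Solving gives a = −0.10570, b = −0.58087.
Then c = 234 − a·763 − b·53 = 345.44.
At (1187, 249): z_contact = −125.5 − 144.6 + 345.44 = 75.3 m.
Depth below ground = 296 − 75.3 = 221 m.

221 m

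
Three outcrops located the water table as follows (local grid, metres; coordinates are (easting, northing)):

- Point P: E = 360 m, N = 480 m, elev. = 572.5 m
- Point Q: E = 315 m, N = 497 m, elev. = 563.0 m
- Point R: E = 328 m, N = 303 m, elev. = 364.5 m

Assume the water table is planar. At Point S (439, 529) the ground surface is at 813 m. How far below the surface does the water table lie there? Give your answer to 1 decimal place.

139.9 m

Let the plane be z = a·E + b·N + c.
Point Q−Point P: −45a + 17b = −9.5;  Point R−Point P: −32a − 177b = −208.
Solving gives a = 0.61317, b = 1.06428.
Then c = 572.5 − a·360 − b·480 = −159.10.
At (439, 529): z_contact = 269.18 + 563.01 − 159.10 = 673.09 m.
Depth below ground = 813 − 673.09 = 139.9 m.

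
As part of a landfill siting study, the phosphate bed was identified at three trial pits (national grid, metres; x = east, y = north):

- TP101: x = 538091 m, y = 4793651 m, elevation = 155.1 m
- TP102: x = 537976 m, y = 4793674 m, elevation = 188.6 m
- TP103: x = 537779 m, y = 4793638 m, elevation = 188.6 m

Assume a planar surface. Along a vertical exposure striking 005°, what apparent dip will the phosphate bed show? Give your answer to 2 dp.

36.73°

Two edge vectors: TP101→TP102 = (-115, 23, 33.5), TP101→TP103 = (-312, -13, 33.5).
Normal n = (TP101→TP102) × (TP101→TP103) = (1206, -6599.5, 8671).
So ∂z/∂x = −n_x/n_z = −0.13908 and ∂z/∂y = −n_y/n_z = 0.76110.
Unit vector along 005° is (sin 5°, cos 5°) = (0.0872, 0.9962).
Slope in that direction = a·(0.0872) + b·(0.9962) = 0.74608.
Apparent dip = arctan|0.74608| = 36.73° (true dip is 37.7°, so apparent ≤ true as expected).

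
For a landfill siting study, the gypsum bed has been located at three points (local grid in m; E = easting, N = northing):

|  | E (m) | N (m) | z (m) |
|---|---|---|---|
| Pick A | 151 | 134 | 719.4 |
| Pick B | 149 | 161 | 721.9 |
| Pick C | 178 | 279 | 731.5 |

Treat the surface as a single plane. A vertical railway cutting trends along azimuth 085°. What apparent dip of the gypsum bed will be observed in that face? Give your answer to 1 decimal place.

1.6°

Two edge vectors: Pick A→Pick B = (-2, 27, 2.5), Pick A→Pick C = (27, 145, 12.1).
Normal n = (Pick A→Pick B) × (Pick A→Pick C) = (-35.8, 91.7, -1019).
So ∂z/∂E = −n_x/n_z = −0.03513 and ∂z/∂N = −n_y/n_z = 0.08999.
Unit vector along 085° is (sin 85°, cos 85°) = (0.9962, 0.0872).
Slope in that direction = a·(0.9962) + b·(0.0872) = −0.02716.
Apparent dip = arctan|0.02716| = 1.6° (true dip is 5.5°, so apparent ≤ true as expected).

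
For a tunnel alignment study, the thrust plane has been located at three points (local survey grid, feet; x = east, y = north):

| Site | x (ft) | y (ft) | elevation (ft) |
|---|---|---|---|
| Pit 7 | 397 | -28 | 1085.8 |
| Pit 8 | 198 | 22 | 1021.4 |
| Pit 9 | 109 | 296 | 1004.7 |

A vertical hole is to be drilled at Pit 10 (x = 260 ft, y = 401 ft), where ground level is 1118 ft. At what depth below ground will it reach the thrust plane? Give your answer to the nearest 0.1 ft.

Two edge vectors: Pit 7→Pit 8 = (-199, 50, -64.4), Pit 7→Pit 9 = (-288, 324, -81.1).
Normal n = (Pit 7→Pit 8) × (Pit 7→Pit 9) = (16810.6, 2408.3, -50076).
So ∂z/∂x = −n_x/n_z = 0.33570 and ∂z/∂y = −n_y/n_z = 0.04809.
Intercept c from Pit 7: 1085.8 − 133.27 + 1.35 = 953.87.
At (260, 401): z_contact = 87.28 + 19.29 + 953.87 = 1060.44 ft.
Depth below ground = 1118 − 1060.44 = 57.6 ft.

57.6 ft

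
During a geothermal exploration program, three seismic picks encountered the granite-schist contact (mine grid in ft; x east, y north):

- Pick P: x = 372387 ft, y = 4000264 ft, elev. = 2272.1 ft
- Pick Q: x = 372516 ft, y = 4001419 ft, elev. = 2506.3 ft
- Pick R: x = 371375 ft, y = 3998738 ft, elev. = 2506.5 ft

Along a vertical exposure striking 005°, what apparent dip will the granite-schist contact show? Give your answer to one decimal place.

Two edge vectors: Pick P→Pick Q = (129, 1155, 234.2), Pick P→Pick R = (-1012, -1526, 234.4).
Normal n = (Pick P→Pick Q) × (Pick P→Pick R) = (628121.2, -267248, 972006).
So ∂z/∂x = −n_x/n_z = −0.64621 and ∂z/∂y = −n_y/n_z = 0.27494.
Unit vector along 005° is (sin 5°, cos 5°) = (0.0872, 0.9962).
Slope in that direction = a·(0.0872) + b·(0.9962) = 0.21758.
Apparent dip = arctan|0.21758| = 12.3° (true dip is 35.1°, so apparent ≤ true as expected).

12.3°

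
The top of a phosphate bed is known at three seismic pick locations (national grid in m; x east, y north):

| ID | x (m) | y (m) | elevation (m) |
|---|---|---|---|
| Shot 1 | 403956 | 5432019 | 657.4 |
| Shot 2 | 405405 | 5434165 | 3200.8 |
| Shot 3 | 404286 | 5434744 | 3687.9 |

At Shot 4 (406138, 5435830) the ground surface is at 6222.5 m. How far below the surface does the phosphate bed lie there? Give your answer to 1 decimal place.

Let the plane be z = a·x + b·y + c.
Shot 2−Shot 1: 1449a + 2146b = 2543.4;  Shot 3−Shot 1: 330a + 2725b = 3030.5.
Solving gives a = 0.131872378, b = 1.096140226.
Then c = 657.4 − a·403956 − b·5432019 = −6006867.77.
At (406138, 5435830): z_contact = 53558.38 + 5958431.92 − 6006867.77 = 5122.54 m.
Depth below ground = 6222.5 − 5122.54 = 1100.0 m.

1100.0 m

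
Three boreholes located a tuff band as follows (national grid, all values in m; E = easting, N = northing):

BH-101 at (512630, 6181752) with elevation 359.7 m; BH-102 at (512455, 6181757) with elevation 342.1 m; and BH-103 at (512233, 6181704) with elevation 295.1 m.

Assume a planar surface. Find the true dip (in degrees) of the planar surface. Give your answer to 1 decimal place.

23.3°

Let the plane be z = a·E + b·N + c.
BH-102−BH-101: −175a + 5b = −17.6;  BH-103−BH-101: −397a − 48b = −64.6.
Solving gives a = 0.11245, b = 0.41577.
Gradient magnitude |∇z| = √(a² + b²) = √(0.01265 + 0.17287) = 0.43071.
True dip = arctan(0.43071) = 23.3°, dipping toward SSW (azimuth ≈ 195°).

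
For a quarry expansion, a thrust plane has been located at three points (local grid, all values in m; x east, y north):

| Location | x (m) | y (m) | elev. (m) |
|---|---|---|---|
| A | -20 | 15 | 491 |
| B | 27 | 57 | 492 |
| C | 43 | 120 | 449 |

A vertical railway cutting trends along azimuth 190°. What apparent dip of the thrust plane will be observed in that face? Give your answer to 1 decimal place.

36.3°

Let the plane be z = a·x + b·y + c.
B−A: 47a + 42b = 1;  C−A: 63a + 105b = −42.
Solving gives a = 0.81651, b = −0.88991.
Unit vector along 190° is (sin 190°, cos 190°) = (-0.1736, -0.9848).
Slope in that direction = a·(-0.1736) + b·(-0.9848) = 0.73460.
Apparent dip = arctan|0.73460| = 36.3° (true dip is 50.4°, so apparent ≤ true as expected).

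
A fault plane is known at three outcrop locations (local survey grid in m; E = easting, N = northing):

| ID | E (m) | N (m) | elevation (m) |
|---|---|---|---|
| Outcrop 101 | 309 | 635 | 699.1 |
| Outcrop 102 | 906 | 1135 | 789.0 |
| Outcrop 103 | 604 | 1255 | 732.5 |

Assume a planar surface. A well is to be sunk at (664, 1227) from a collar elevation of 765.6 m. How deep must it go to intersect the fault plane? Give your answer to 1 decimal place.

21.8 m

Two edge vectors: Outcrop 101→Outcrop 102 = (597, 500, 89.9), Outcrop 101→Outcrop 103 = (295, 620, 33.4).
Normal n = (Outcrop 101→Outcrop 102) × (Outcrop 101→Outcrop 103) = (-39038, 6580.7, 222640).
So ∂z/∂E = −n_x/n_z = 0.175341 and ∂z/∂N = −n_y/n_z = −0.029558.
Intercept c from Outcrop 101: 699.1 − 54.18 + 18.77 = 663.69.
At (664, 1227): z_contact = 116.43 − 36.27 + 663.69 = 743.85 m.
Depth below ground = 765.6 − 743.85 = 21.8 m.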